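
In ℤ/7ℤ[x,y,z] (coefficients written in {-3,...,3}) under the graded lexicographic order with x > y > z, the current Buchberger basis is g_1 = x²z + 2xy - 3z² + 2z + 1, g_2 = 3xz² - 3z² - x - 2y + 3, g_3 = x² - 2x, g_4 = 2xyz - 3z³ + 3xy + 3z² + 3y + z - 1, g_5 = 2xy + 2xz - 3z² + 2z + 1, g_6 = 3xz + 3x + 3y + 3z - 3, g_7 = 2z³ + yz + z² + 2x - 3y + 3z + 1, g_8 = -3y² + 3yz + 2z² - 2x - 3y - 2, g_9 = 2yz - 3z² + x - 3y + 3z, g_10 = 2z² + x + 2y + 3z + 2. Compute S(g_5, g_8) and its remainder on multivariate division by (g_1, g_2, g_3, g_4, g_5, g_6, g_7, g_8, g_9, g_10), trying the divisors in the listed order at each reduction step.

lcm(LM(g_5), LM(g_8)) = xy².
S = (lcm/LT(g_5))·g_5 − (lcm/LT(g_8))·g_8 = 2xyz + 3xz² + 2yz² - 3x² - xy + yz - 3x - 3y.
Reduce S modulo (g_1, g_2, g_3, g_4, g_5, g_6, g_7, g_8, g_9, g_10) in that order:
  leading term xyz: subtract (1)·g_4 from 2xyz + 3xz² + 2yz² - 3x² - xy + yz - 3x - 3y → 3xz² + 2yz² + 3z³ - 3x² + 3xy + yz - 3z² - 3x + y - z + 1
  leading term xz²: subtract (1)·g_2 from 3xz² + 2yz² + 3z³ - 3x² + 3xy + yz - 3z² - 3x + y - z + 1 → 2yz² + 3z³ - 3x² + 3xy + yz - 2x + 3y - z - 2
  leading term yz²: subtract (z)·g_9 from 2yz² + 3z³ - 3x² + 3xy + yz - 2x + 3y - z - 2 → -z³ - 3x² + 3xy - xz - 3yz - 3z² - 2x + 3y - z - 2
  leading term z³: subtract (3)·g_7 from -z³ - 3x² + 3xy - xz - 3yz - 3z² - 2x + 3y - z - 2 → -3x² + 3xy - xz + yz + z² - x - 2y - 3z + 2
  leading term x²: subtract (-3)·g_3 from -3x² + 3xy - xz + yz + z² - x - 2y - 3z + 2 → 3xy - xz + yz + z² - 2y - 3z + 2
  leading term xy: subtract (-2)·g_5 from 3xy - xz + yz + z² - 2y - 3z + 2 → 3xz + yz + 2z² - 2y + z - 3
  leading term xz: subtract (1)·g_6 from 3xz + yz + 2z² - 2y + z - 3 → yz + 2z² - 3x + 2y - 2z
  leading term yz: subtract (-3)·g_9 from yz + 2z² - 3x + 2y - 2z → 0
The remainder is 0, so this S-polynomial contributes no new basis element.

S(g_5, g_8) = 2xyz + 3xz² + 2yz² - 3x² - xy + yz - 3x - 3y; remainder on division = 0.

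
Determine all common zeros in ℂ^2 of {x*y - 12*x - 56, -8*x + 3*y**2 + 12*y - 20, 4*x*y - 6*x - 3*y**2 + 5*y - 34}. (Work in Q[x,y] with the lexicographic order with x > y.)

{(-4, -2)}

Compute a lex Gröbner basis by Buchberger's algorithm.
f_1 = x*y - 12*x - 56, LT = x*y.
f_2 = -8*x + 3*y**2 + 12*y - 20, LT = x.
f_3 = 4*x*y - 6*x - 3*y**2 + 5*y - 34, LT = x*y.

S(f_1,f_2): lcm = x*y. S = -12*x + 3/8*y**3 + 3/2*y**2 - 5/2*y - 56.
  reduce S modulo (f_1, f_2, f_3):
  remainder 3/8*y**3 - 3*y**2 - 41/2*y - 26 ≠ 0; add h_4 = 3/8*y**3 - 3*y**2 - 41/2*y - 26 to the basis.

S(f_1,f_3): lcm = x*y. S = -21/2*x + 3/4*y**2 - 5/4*y - 95/2.
  reduce S modulo (f_1, f_2, f_3, h_4):
  remainder -51/16*y**2 - 17*y - 85/4 ≠ 0; add h_5 = -51/16*y**2 - 17*y - 85/4 to the basis.

S(f_3,h_4): lcm = x*y**3. S = 13/2*x*y**2 + 164/3*x*y + 208/3*x - 3/4*y**4 + 5/4*y**3 - 17/2*y**2.
  reduce S modulo (f_1, f_2, f_3, h_4, h_5):
  remainder -935/3*y - 1870/3 ≠ 0; add h_6 = -935/3*y - 1870/3 to the basis.

The other S-polynomials (S(f_2,f_3), S(f_1,h_4), S(f_2,h_4), S(f_1,h_5), S(f_2,h_5), S(f_3,h_5), S(h_4,h_5), S(f_1,h_6), S(f_2,h_6), S(f_3,h_6), S(h_4,h_6), S(h_5,h_6)) all reduce to 0 modulo the current basis, so we have a Gröbner basis.
Inter-reduce: drop elements whose leading term is divisible by another's, tail-reduce, and make monic.
Reduced Gröbner basis: {x + 4, y + 2}.

From the last basis element, y + 2 = 0, so y takes values in {-2}. Each choice, substituted upward through the basis, yields the corresponding point(s) of the solution set.
  y = -2: the earlier basis element becomes x + 4 = 0, giving x = -4 — point (-4, -2).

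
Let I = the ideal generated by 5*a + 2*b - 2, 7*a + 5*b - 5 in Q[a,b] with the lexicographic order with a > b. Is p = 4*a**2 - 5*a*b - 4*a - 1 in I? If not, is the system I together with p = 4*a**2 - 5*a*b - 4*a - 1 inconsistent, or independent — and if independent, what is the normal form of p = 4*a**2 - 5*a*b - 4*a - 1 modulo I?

Adjoining 4*a**2 - 5*a*b - 4*a - 1 makes the ideal the whole ring: the system is inconsistent.

First compute the reduced Gröbner basis of I by Buchberger's algorithm.
f_1 = 5*a + 2*b - 2, LT = a.
f_2 = 7*a + 5*b - 5, LT = a.

S(f_1,f_2): lcm = a. S = -11/35*b + 11/35.
  leading term b: no divisor's leading term divides it; move -11/35*b to the remainder.
  leading term 1: no divisor's leading term divides it; move 11/35 to the remainder.
  remainder -11/35*b + 11/35 ≠ 0; add h_3 = -11/35*b + 11/35 to the basis.

The other S-polynomials (S(f_1,h_3), S(f_2,h_3)) all reduce to 0 modulo the current basis, so we have a Gröbner basis.
Inter-reduce: drop elements whose leading term is divisible by another's, tail-reduce, and make monic.
Reduced Gröbner basis: {a, b - 1}.
Label its elements g_1 = a, g_2 = b - 1.

Reduce p = 4*a**2 - 5*a*b - 4*a - 1 modulo G:
  leading term a**2: subtract (4*a)·g_1 from 4*a**2 - 5*a*b - 4*a - 1 → -5*a*b - 4*a - 1
  leading term a*b: subtract (-5*b)·g_1 from -5*a*b - 4*a - 1 → -4*a - 1
  leading term a: subtract (-4)·g_1 from -4*a - 1 → -1
  leading term 1: no divisor's leading term divides it; move -1 to the remainder.
  normal form = -1.
The normal form is nonzero, so p ∉ I. Since p minus its normal form lies in I, I + (p) = I + (r) where r = -1; decide whether this ideal is the whole ring.
Here r = -1 is a nonzero constant, hence a unit: 1 ∈ I + (p), the Gröbner basis of I + (p) is {1}, and the enlarged system has no common solution — adjoining p is inconsistent.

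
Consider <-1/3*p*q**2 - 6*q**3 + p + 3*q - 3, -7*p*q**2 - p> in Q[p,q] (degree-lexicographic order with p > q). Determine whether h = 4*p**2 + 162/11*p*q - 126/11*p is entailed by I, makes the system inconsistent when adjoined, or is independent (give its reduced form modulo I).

First compute the reduced Gröbner basis of I by Buchberger's algorithm.
f_1 = -1/3*p*q**2 - 6*q**3 + p + 3*q - 3, LT = p*q**2.
f_2 = -7*p*q**2 - p, LT = p*q**2.

S(f_1,f_2): lcm = p*q**2. S = 18*q**3 - 22/7*p - 9*q + 9.
  leading term q**3: no divisor's leading term divides it; move 18*q**3 to the remainder.
  leading term p: no divisor's leading term divides it; move -22/7*p to the remainder.
  leading term q: no divisor's leading term divides it; move -9*q to the remainder.
  leading term 1: no divisor's leading term divides it; move 9 to the remainder.
  remainder 18*q**3 - 22/7*p - 9*q + 9 ≠ 0; add k_3 = 18*q**3 - 22/7*p - 9*q + 9 to the basis.

S(f_1,k_3): lcm = p*q**3. S = 18*q**4 + 11/63*p**2 - 5/2*p*q - 9*q**2 - 1/2*p + 9*q.
  leading term q**4: subtract (q)·k_3 from 18*q**4 + 11/63*p**2 - 5/2*p*q - 9*q**2 - 1/2*p + 9*q → 11/63*p**2 + 9/14*p*q - 1/2*p
  leading term p**2: no divisor's leading term divides it; move 11/63*p**2 to the remainder.
  leading term p*q: no divisor's leading term divides it; move 9/14*p*q to the remainder.
  leading term p: no divisor's leading term divides it; move -1/2*p to the remainder.
  remainder 11/63*p**2 + 9/14*p*q - 1/2*p ≠ 0; add k_4 = 11/63*p**2 + 9/14*p*q - 1/2*p to the basis.

The other S-polynomials (S(f_2,k_3), S(f_1,k_4), S(f_2,k_4), S(k_3,k_4)) all reduce to 0 modulo the current basis, so we have a Gröbner basis.
Inter-reduce: drop elements whose leading term is divisible by another's, tail-reduce, and make monic.
Reduced Gröbner basis: {p*q**2 + 1/7*p, q**3 - 11/63*p - 1/2*q + 1/2, p**2 + 81/22*p*q - 63/22*p}.
Label its elements g_1 = p*q**2 + 1/7*p, g_2 = q**3 - 11/63*p - 1/2*q + 1/2, g_3 = p**2 + 81/22*p*q - 63/22*p.

Reduce h = 4*p**2 + 162/11*p*q - 126/11*p modulo G:
  leading term p**2: subtract (4)·g_3 from 4*p**2 + 162/11*p*q - 126/11*p → 0
  normal form = 0.
Since the normal form is 0, h ∈ I.

The remainder on division by a Gröbner basis is unique — it is the normal form.

4*p**2 + 162/11*p*q - 126/11*p lies in I (it reduces to 0).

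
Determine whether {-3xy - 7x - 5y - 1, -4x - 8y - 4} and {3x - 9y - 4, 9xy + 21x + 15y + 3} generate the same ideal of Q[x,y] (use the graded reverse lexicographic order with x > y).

Equality of ideals is decidable: compute both reduced Gröbner bases (unique for the ordering) and check whether they agree.
Buchberger on the first generating set:
f_1 = -3xy - 7x - 5y - 1, LT = xy.
f_2 = -4x - 8y - 4, LT = x.

S(f_1,f_2): lcm = xy. S = -2y^2 + 7/3x + 2/3y + 1/3.
  leading term y^2: no divisor's leading term divides it; move -2y^2 to the remainder.
  leading term x: subtract (-7/12)·f_2 from 7/3x + 2/3y + 1/3 → -4y - 2
  leading term y: no divisor's leading term divides it; move -4y to the remainder.
  leading term 1: no divisor's leading term divides it; move -2 to the remainder.
  remainder -2y^2 - 4y - 2 ≠ 0; add g_3 = -2y^2 - 4y - 2 to the basis.

S(f_1,g_3): lcm = xy^2. S = 1/3xy + 5/3y^2 - x + 1/3y.
  leading term xy: subtract (-1/9)·f_1 from 1/3xy + 5/3y^2 - x + 1/3y → 5/3y^2 - 16/9x - 2/9y - 1/9
  leading term y^2: subtract (-5/6)·g_3 from 5/3y^2 - 16/9x - 2/9y - 1/9 → -16/9x - 32/9y - 16/9
  leading term x: subtract (4/9)·f_2 from -16/9x - 32/9y - 16/9 → 0
  remainder 0.

S(f_2,g_3): leading monomials are coprime, so the S-polynomial reduces to 0 (Buchberger's first criterion).
Every S-polynomial of the final basis reduces to 0, so we have a Gröbner basis.
Inter-reduce: drop elements whose leading term is divisible by another's, tail-reduce, and make monic.
Reduced Gröbner basis: {y^2 + 2y + 1, x + 2y + 1}.

Buchberger on the second generating set:
h_1 = 3x - 9y - 4, LT = x.
h_2 = 9xy + 21x + 15y + 3, LT = xy.

S(h_1,h_2): lcm = xy. S = -3y^2 - 7/3x - 3y - 1/3.
  leading term y^2: no divisor's leading term divides it; move -3y^2 to the remainder.
  leading term x: subtract (-7/9)·h_1 from -7/3x - 3y - 1/3 → -10y - 31/9
  leading term y: no divisor's leading term divides it; move -10y to the remainder.
  leading term 1: no divisor's leading term divides it; move -31/9 to the remainder.
  remainder -3y^2 - 10y - 31/9 ≠ 0; add k_3 = -3y^2 - 10y - 31/9 to the basis.

S(h_1,k_3): leading monomials are coprime, so the S-polynomial reduces to 0 (Buchberger's first criterion).
S(h_2,k_3): lcm = xy^2. S = -xy + 5/3y^2 - 31/27x + 1/3y.
  leading term xy: subtract (-1/3y)·h_1 from -xy + 5/3y^2 - 31/27x + 1/3y → -4/3y^2 - 31/27x - y
  leading term y^2: subtract (4/9)·k_3 from -4/3y^2 - 31/27x - y → -31/27x + 31/9y + 124/81
  leading term x: subtract (-31/81)·h_1 from -31/27x + 31/9y + 124/81 → 0
  remainder 0.

Every S-polynomial of the final basis reduces to 0, so we have a Gröbner basis.
Inter-reduce: drop elements whose leading term is divisible by another's, tail-reduce, and make monic.
Reduced Gröbner basis: {y^2 + 10/3y + 31/27, x - 3y - 4/3}.

The bases are distinct; the ideals are different.

No, the ideals differ.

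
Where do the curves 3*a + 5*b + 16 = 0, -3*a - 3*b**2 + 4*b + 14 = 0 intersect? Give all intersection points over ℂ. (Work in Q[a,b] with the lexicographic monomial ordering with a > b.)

{(-2, -2), (-41/3, 5)}

Compute a lex Gröbner basis by Buchberger's algorithm.
f_1 = 3*a + 5*b + 16, LT = a.
f_2 = -3*a - 3*b**2 + 4*b + 14, LT = a.

S(f_1,f_2): lcm = a. S = -b**2 + 3*b + 10.
  leading term b**2: no divisor's leading term divides it; move -b**2 to the remainder.
  leading term b: no divisor's leading term divides it; move 3*b to the remainder.
  leading term 1: no divisor's leading term divides it; move 10 to the remainder.
  remainder -b**2 + 3*b + 10 ≠ 0; add h_3 = -b**2 + 3*b + 10 to the basis.

The other S-polynomials (S(f_1,h_3), S(f_2,h_3)) all reduce to 0 modulo the current basis, so we have a Gröbner basis.
Inter-reduce: drop elements whose leading term is divisible by another's, tail-reduce, and make monic.
Reduced Gröbner basis: {a + 5/3*b + 16/3, b**2 - 3*b - 10}.

A lex Gröbner basis eliminates variables successively. Here b**2 - 3*b - 10 depends only on b, with roots {-2, 5}; lifting each root through the earlier basis elements recovers the full solutions.
  b = -2: the earlier basis element becomes a + 2 = 0, giving a = -2 — point (-2, -2).
  b = 5: the earlier basis element becomes a + 41/3 = 0, giving a = -41/3 — point (-41/3, 5).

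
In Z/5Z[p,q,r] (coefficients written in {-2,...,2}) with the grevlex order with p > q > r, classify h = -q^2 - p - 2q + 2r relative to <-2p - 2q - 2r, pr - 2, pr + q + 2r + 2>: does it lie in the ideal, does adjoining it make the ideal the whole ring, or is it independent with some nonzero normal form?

-q^2 - p - 2q + 2r lies in I (it reduces to 0).

First compute the reduced Gröbner basis of I by Buchberger's algorithm.
f_1 = -2p - 2q - 2r, LT = p.
f_2 = pr - 2, LT = pr.
f_3 = pr + q + 2r + 2, LT = pr.

S(f_1,f_2): lcm = pr. S = qr + r^2 + 2.
  leading term qr: no divisor's leading term divides it; move qr to the remainder.
  leading term r^2: no divisor's leading term divides it; move r^2 to the remainder.
  leading term 1: no divisor's leading term divides it; move 2 to the remainder.
  remainder qr + r^2 + 2 ≠ 0; add k_4 = qr + r^2 + 2 to the basis.

S(f_1,f_3): lcm = pr. S = qr + r^2 - q - 2r - 2.
  leading term qr: subtract (1)·k_4 from qr + r^2 - q - 2r - 2 → -q - 2r + 1
  leading term q: no divisor's leading term divides it; move -q to the remainder.
  leading term r: no divisor's leading term divides it; move -2r to the remainder.
  leading term 1: no divisor's leading term divides it; move 1 to the remainder.
  remainder -q - 2r + 1 ≠ 0; add k_5 = -q - 2r + 1 to the basis.

S(k_4,k_5): lcm = qr. S = -r^2 + r + 2.
  leading term r^2: no divisor's leading term divides it; move -r^2 to the remainder.
  leading term r: no divisor's leading term divides it; move r to the remainder.
  leading term 1: no divisor's leading term divides it; move 2 to the remainder.
  remainder -r^2 + r + 2 ≠ 0; add k_6 = -r^2 + r + 2 to the basis.

The other S-polynomials (S(f_2,f_3), S(f_1,k_4), S(f_2,k_4), S(f_3,k_4), S(f_1,k_5), S(f_2,k_5), S(f_3,k_5), S(f_1,k_6), S(f_2,k_6), S(f_3,k_6), S(k_4,k_6), S(k_5,k_6)) all reduce to 0 modulo the current basis, so we have a Gröbner basis.
Inter-reduce: drop elements whose leading term is divisible by another's, tail-reduce, and make monic.
Reduced Gröbner basis: {r^2 - r - 2, p - r + 1, q + 2r - 1}.
Label its elements g_1 = r^2 - r - 2, g_2 = p - r + 1, g_3 = q + 2r - 1.

Reduce h = -q^2 - p - 2q + 2r modulo G:
  leading term q^2: subtract (-q)·g_3 from -q^2 - p - 2q + 2r → 2qr - p + 2q + 2r
  leading term qr: subtract (2r)·g_3 from 2qr - p + 2q + 2r → r^2 - p + 2q - r
  leading term r^2: subtract (1)·g_1 from r^2 - p + 2q - r → -p + 2q + 2
  leading term p: subtract (-1)·g_2 from -p + 2q + 2 → 2q - r - 2
  leading term q: subtract (2)·g_3 from 2q - r - 2 → 0
  normal form = 0.
Since the normal form is 0, h ∈ I.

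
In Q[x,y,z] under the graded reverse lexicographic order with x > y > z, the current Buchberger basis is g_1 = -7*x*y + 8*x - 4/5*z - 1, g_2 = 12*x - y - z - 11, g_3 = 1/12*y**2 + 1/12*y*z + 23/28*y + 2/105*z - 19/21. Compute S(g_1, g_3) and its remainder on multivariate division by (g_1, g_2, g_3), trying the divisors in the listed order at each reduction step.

S(g_1, g_3) = -x*y*z - 11*x*y - 8/35*x*z + 4/35*y*z + 76/7*x + 1/7*y; remainder on division = 0.

lcm(LM(g_1), LM(g_3)) = x*y**2.
S = (lcm/LT(g_1))·g_1 − (lcm/LT(g_3))·g_3 = -x*y*z - 11*x*y - 8/35*x*z + 4/35*y*z + 76/7*x + 1/7*y.
Reduce S modulo (g_1, g_2, g_3) in that order:
  leading term x*y*z: subtract (1/7*z)·g_1 from -x*y*z - 11*x*y - 8/35*x*z + 4/35*y*z + 76/7*x + 1/7*y → -11*x*y - 48/35*x*z + 4/35*y*z + 4/35*z**2 + 76/7*x + 1/7*y + 1/7*z
  leading term x*y: subtract (11/7)·g_1 from -11*x*y - 48/35*x*z + 4/35*y*z + 4/35*z**2 + 76/7*x + 1/7*y + 1/7*z → -48/35*x*z + 4/35*y*z + 4/35*z**2 - 12/7*x + 1/7*y + 7/5*z + 11/7
  leading term x*z: subtract (-4/35*z)·g_2 from -48/35*x*z + 4/35*y*z + 4/35*z**2 - 12/7*x + 1/7*y + 7/5*z + 11/7 → -12/7*x + 1/7*y + 1/7*z + 11/7
  leading term x: subtract (-1/7)·g_2 from -12/7*x + 1/7*y + 1/7*z + 11/7 → 0
The remainder is 0, so this S-polynomial contributes no new basis element.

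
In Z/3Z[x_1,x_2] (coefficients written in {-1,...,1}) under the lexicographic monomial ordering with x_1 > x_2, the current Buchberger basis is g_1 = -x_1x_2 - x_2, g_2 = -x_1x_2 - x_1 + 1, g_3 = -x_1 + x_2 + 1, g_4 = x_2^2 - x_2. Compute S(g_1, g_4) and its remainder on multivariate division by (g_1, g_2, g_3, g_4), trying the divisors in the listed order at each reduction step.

S(g_1, g_4) = x_1x_2 + x_2^2; remainder on division = 0.

lcm(LM(g_1), LM(g_4)) = x_1x_2^2.
S = (lcm/LT(g_1))·g_1 − (lcm/LT(g_4))·g_4 = x_1x_2 + x_2^2.
Reduce S modulo (g_1, g_2, g_3, g_4) in that order:
  leading term x_1x_2: subtract (-1)·g_1 from x_1x_2 + x_2^2 → x_2^2 - x_2
  leading term x_2^2: subtract (1)·g_4 from x_2^2 - x_2 → 0
The remainder is 0, so this S-polynomial contributes no new basis element.
An S-polynomial is built so that the two leading terms cancel; whether anything survives reduction is exactly the Gröbner-basis criterion.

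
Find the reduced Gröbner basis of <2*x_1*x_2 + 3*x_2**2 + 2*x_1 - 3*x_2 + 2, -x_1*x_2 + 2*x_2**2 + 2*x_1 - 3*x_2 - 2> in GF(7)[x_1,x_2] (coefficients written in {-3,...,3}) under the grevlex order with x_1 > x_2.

G = {x_2**2 - 3*x_2 + 2, x_1 + 2*x_2 + 2}

f_1 = 2*x_1*x_2 + 3*x_2**2 + 2*x_1 - 3*x_2 + 2, LT = x_1*x_2.
f_2 = -x_1*x_2 + 2*x_2**2 + 2*x_1 - 3*x_2 - 2, LT = x_1*x_2.

S(f_1,f_2): lcm = x_1*x_2. S = 3*x_1 - x_2 - 1.
  leading term x_1: no divisor's leading term divides it; move 3*x_1 to the remainder.
  leading term x_2: no divisor's leading term divides it; move -x_2 to the remainder.
  leading term 1: no divisor's leading term divides it; move -1 to the remainder.
  remainder 3*x_1 - x_2 - 1 ≠ 0; add g_3 = 3*x_1 - x_2 - 1 to the basis.

S(f_1,g_3): lcm = x_1*x_2. S = 3*x_2**2 + x_1 + 1.
  leading term x_2**2: no divisor's leading term divides it; move 3*x_2**2 to the remainder.
  leading term x_1: subtract (-2)·g_3 from x_1 + 1 → -2*x_2 - 1
  leading term x_2: no divisor's leading term divides it; move -2*x_2 to the remainder.
  leading term 1: no divisor's leading term divides it; move -1 to the remainder.
  remainder 3*x_2**2 - 2*x_2 - 1 ≠ 0; add g_4 = 3*x_2**2 - 2*x_2 - 1 to the basis.

The other S-polynomials (S(f_2,g_3), S(f_1,g_4), S(f_2,g_4), S(g_3,g_4)) all reduce to 0 modulo the current basis, so we have a Gröbner basis.
Inter-reduce: drop elements whose leading term is divisible by another's, tail-reduce, and make monic.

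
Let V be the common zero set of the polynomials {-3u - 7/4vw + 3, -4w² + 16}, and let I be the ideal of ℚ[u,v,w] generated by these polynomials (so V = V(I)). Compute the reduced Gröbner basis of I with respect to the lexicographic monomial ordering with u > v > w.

f_1 = -3u - 7/4vw + 3, LT = u.
f_2 = -4w² + 16, LT = w².

The S-polynomials (S(f_1,f_2)) all reduce to 0 modulo the current basis, so we have a Gröbner basis.

G = {u + 7/12vw - 1, w² - 4}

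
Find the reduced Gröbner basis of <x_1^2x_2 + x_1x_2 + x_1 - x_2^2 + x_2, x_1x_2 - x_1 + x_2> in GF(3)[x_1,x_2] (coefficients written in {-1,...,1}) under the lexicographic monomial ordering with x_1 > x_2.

f_1 = x_1^2x_2 + x_1x_2 + x_1 - x_2^2 + x_2, LT = x_1^2x_2.
f_2 = x_1x_2 - x_1 + x_2, LT = x_1x_2.

S(f_1,f_2): lcm = x_1^2x_2. S = x_1^2 + x_1 - x_2^2 + x_2.
  leading term x_1^2: no divisor's leading term divides it; move x_1^2 to the remainder.
  leading term x_1: no divisor's leading term divides it; move x_1 to the remainder.
  leading term x_2^2: no divisor's leading term divides it; move -x_2^2 to the remainder.
  leading term x_2: no divisor's leading term divides it; move x_2 to the remainder.
  remainder x_1^2 + x_1 - x_2^2 + x_2 ≠ 0; add g_3 = x_1^2 + x_1 - x_2^2 + x_2 to the basis.

S(f_1,g_3): lcm = x_1^2x_2. S = x_1 + x_2^3 + x_2^2 + x_2.
  leading term x_1: no divisor's leading term divides it; move x_1 to the remainder.
  leading term x_2^3: no divisor's leading term divides it; move x_2^3 to the remainder.
  leading term x_2^2: no divisor's leading term divides it; move x_2^2 to the remainder.
  leading term x_2: no divisor's leading term divides it; move x_2 to the remainder.
  remainder x_1 + x_2^3 + x_2^2 + x_2 ≠ 0; add g_4 = x_1 + x_2^3 + x_2^2 + x_2 to the basis.

S(f_1,g_4): lcm = x_1^2x_2. S = -x_1x_2^4 - x_1x_2^3 - x_1x_2^2 + x_1x_2 + x_1 - x_2^2 + x_2.
  leading term x_1x_2^4: subtract (-x_2^3)·f_2 from -x_1x_2^4 - x_1x_2^3 - x_1x_2^2 + x_1x_2 + x_1 - x_2^2 + x_2 → x_1x_2^3 - x_1x_2^2 + x_1x_2 + x_1 + x_2^4 - x_2^2 + x_2
  leading term x_1x_2^3: subtract (x_2^2)·f_2 from x_1x_2^3 - x_1x_2^2 + x_1x_2 + x_1 + x_2^4 - x_2^2 + x_2 → x_1x_2 + x_1 + x_2^4 - x_2^3 - x_2^2 + x_2
  leading term x_1x_2: subtract (1)·f_2 from x_1x_2 + x_1 + x_2^4 - x_2^3 - x_2^2 + x_2 → -x_1 + x_2^4 - x_2^3 - x_2^2
  leading term x_1: subtract (-1)·g_4 from -x_1 + x_2^4 - x_2^3 - x_2^2 → x_2^4 + x_2
  leading term x_2^4: no divisor's leading term divides it; move x_2^4 to the remainder.
  leading term x_2: no divisor's leading term divides it; move x_2 to the remainder.
  remainder x_2^4 + x_2 ≠ 0; add g_5 = x_2^4 + x_2 to the basis.

The other S-polynomials (S(f_2,g_3), S(f_2,g_4), S(g_3,g_4), S(f_1,g_5), S(f_2,g_5), S(g_3,g_5), S(g_4,g_5)) all reduce to 0 modulo the current basis, so we have a Gröbner basis.
Inter-reduce: drop elements whose leading term is divisible by another's, tail-reduce, and make monic.

G = {x_1 + x_2^3 + x_2^2 + x_2, x_2^4 + x_2}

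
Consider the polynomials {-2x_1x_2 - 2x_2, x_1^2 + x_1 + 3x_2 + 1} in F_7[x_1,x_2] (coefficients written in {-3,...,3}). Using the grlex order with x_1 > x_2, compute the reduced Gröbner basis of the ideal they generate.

f_1 = -2x_1x_2 - 2x_2, LT = x_1x_2.
f_2 = x_1^2 + x_1 + 3x_2 + 1, LT = x_1^2.

S(f_1,f_2): lcm = x_1^2x_2. S = -3x_2^2 - x_2.
  reduce S modulo (f_1, f_2):
  remainder -3x_2^2 - x_2 ≠ 0; add g_3 = -3x_2^2 - x_2 to the basis.

The other S-polynomials (S(f_1,g_3), S(f_2,g_3)) all reduce to 0 modulo the current basis, so we have a Gröbner basis.

G = {x_1^2 + x_1 + 3x_2 + 1, x_1x_2 + x_2, x_2^2 - 2x_2}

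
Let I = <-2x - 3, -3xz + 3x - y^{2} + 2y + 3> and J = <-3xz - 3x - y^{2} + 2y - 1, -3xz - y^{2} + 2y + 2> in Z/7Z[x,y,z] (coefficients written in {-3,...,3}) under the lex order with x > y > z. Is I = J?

No, the ideals differ.

For a fixed monomial order, each ideal has a unique reduced Gröbner basis; comparing bases decides equality.
Buchberger on the first generating set:
f_1 = -2x - 3, LT = x.
f_2 = -3xz + 3x - y^{2} + 2y + 3, LT = xz.

S(f_1,f_2): lcm = xz. S = x + 2y^{2} + 3y - 2z + 1.
  leading term x: subtract (3)·f_1 from x + 2y^{2} + 3y - 2z + 1 → 2y^{2} + 3y - 2z + 3
  leading term y^{2}: no divisor's leading term divides it; move 2y^{2} to the remainder.
  leading term y: no divisor's leading term divides it; move 3y to the remainder.
  leading term z: no divisor's leading term divides it; move -2z to the remainder.
  leading term 1: no divisor's leading term divides it; move 3 to the remainder.
  remainder 2y^{2} + 3y - 2z + 3 ≠ 0; add g_3 = 2y^{2} + 3y - 2z + 3 to the basis.

The other S-polynomials (S(f_1,g_3), S(f_2,g_3)) all reduce to 0 modulo the current basis, so we have a Gröbner basis.
Inter-reduce: drop elements whose leading term is divisible by another's, tail-reduce, and make monic.
Reduced Gröbner basis: {x - 2, y^{2} - 2y - z - 2}.

Buchberger on the second generating set:
h_1 = -3xz - 3x - y^{2} + 2y - 1, LT = xz.
h_2 = -3xz - y^{2} + 2y + 2, LT = xz.

S(h_1,h_2): lcm = xz. S = x + 1.
  leading term x: no divisor's leading term divides it; move x to the remainder.
  leading term 1: no divisor's leading term divides it; move 1 to the remainder.
  remainder x + 1 ≠ 0; add k_3 = x + 1 to the basis.

S(h_1,k_3): lcm = xz. S = x - 2y^{2} - 3y - z - 2.
  leading term x: subtract (1)·k_3 from x - 2y^{2} - 3y - z - 2 → -2y^{2} - 3y - z - 3
  leading term y^{2}: no divisor's leading term divides it; move -2y^{2} to the remainder.
  leading term y: no divisor's leading term divides it; move -3y to the remainder.
  leading term z: no divisor's leading term divides it; move -z to the remainder.
  leading term 1: no divisor's leading term divides it; move -3 to the remainder.
  remainder -2y^{2} - 3y - z - 3 ≠ 0; add k_4 = -2y^{2} - 3y - z - 3 to the basis.

The other S-polynomials (S(h_2,k_3), S(h_1,k_4), S(h_2,k_4), S(k_3,k_4)) all reduce to 0 modulo the current basis, so we have a Gröbner basis.
Inter-reduce: drop elements whose leading term is divisible by another's, tail-reduce, and make monic.
Reduced Gröbner basis: {x + 1, y^{2} - 2y - 3z - 2}.

These differ, so the ideals are not equal.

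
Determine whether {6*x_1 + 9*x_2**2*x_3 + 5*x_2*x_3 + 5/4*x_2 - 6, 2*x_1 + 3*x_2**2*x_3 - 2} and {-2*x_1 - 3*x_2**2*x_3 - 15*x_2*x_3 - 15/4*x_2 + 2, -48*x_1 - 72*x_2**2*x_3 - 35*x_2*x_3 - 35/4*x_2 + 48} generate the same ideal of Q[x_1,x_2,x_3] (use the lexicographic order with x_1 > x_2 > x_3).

Yes, the ideals are equal.

Equality of ideals is decidable: compute both reduced Gröbner bases (unique for the ordering) and check whether they agree.
Buchberger on the first generating set:
f_1 = 6*x_1 + 9*x_2**2*x_3 + 5*x_2*x_3 + 5/4*x_2 - 6, LT = x_1.
f_2 = 2*x_1 + 3*x_2**2*x_3 - 2, LT = x_1.

S(f_1,f_2): lcm = x_1. S = 5/6*x_2*x_3 + 5/24*x_2.
  reduce S modulo (f_1, f_2):
  remainder 5/6*x_2*x_3 + 5/24*x_2 ≠ 0; add g_3 = 5/6*x_2*x_3 + 5/24*x_2 to the basis.

The other S-polynomials (S(f_1,g_3), S(f_2,g_3)) all reduce to 0 modulo the current basis, so we have a Gröbner basis.
Inter-reduce: drop elements whose leading term is divisible by another's, tail-reduce, and make monic.
Reduced Gröbner basis: {x_1 - 3/8*x_2**2 - 1, x_2*x_3 + 1/4*x_2}.

Buchberger on the second generating set:
h_1 = -2*x_1 - 3*x_2**2*x_3 - 15*x_2*x_3 - 15/4*x_2 + 2, LT = x_1.
h_2 = -48*x_1 - 72*x_2**2*x_3 - 35*x_2*x_3 - 35/4*x_2 + 48, LT = x_1.

S(h_1,h_2): lcm = x_1. S = 325/48*x_2*x_3 + 325/192*x_2.
  reduce S modulo (h_1, h_2):
  remainder 325/48*x_2*x_3 + 325/192*x_2 ≠ 0; add k_3 = 325/48*x_2*x_3 + 325/192*x_2 to the basis.

The other S-polynomials (S(h_1,k_3), S(h_2,k_3)) all reduce to 0 modulo the current basis, so we have a Gröbner basis.
Inter-reduce: drop elements whose leading term is divisible by another's, tail-reduce, and make monic.
Reduced Gröbner basis: {x_1 - 3/8*x_2**2 - 1, x_2*x_3 + 1/4*x_2}.

These coincide, so the ideals are equal.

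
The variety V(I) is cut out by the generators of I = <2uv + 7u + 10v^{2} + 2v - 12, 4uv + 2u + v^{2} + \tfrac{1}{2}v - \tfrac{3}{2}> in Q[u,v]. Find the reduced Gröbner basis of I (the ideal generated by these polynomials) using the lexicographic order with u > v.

This is the nonlinear analogue of row-reducing a linear system.

f_1 = 2uv + 7u + 10v^{2} + 2v - 12, LT = uv.
f_2 = 4uv + 2u + v^{2} + \tfrac{1}{2}v - \tfrac{3}{2}, LT = uv.

S(f_1,f_2): lcm = uv. S = 3u + \tfrac{19}{4}v^{2} + \tfrac{7}{8}v - \tfrac{45}{8}.
  reduce S modulo (f_1, f_2):
  remainder 3u + \tfrac{19}{4}v^{2} + \tfrac{7}{8}v - \tfrac{45}{8} ≠ 0; add g_3 = 3u + \tfrac{19}{4}v^{2} + \tfrac{7}{8}v - \tfrac{45}{8} to the basis.

S(f_1,g_3): lcm = uv. S = \tfrac{7}{2}u - \tfrac{19}{12}v^{3} + \tfrac{113}{24}v^{2} + \tfrac{23}{8}v - 6.
  reduce S modulo (f_1, f_2, g_3):
  remainder -\tfrac{19}{12}v^{3} - \tfrac{5}{6}v^{2} + \tfrac{89}{48}v + \tfrac{9}{16} ≠ 0; add g_4 = -\tfrac{19}{12}v^{3} - \tfrac{5}{6}v^{2} + \tfrac{89}{48}v + \tfrac{9}{16} to the basis.

The other S-polynomials (S(f_2,g_3), S(f_1,g_4), S(f_2,g_4), S(g_3,g_4)) all reduce to 0 modulo the current basis, so we have a Gröbner basis.
Inter-reduce: drop elements whose leading term is divisible by another's, tail-reduce, and make monic.

G = {u + \tfrac{19}{12}v^{2} + \tfrac{7}{24}v - \tfrac{15}{8}, v^{3} + \tfrac{10}{19}v^{2} - \tfrac{89}{76}v - \tfrac{27}{76}}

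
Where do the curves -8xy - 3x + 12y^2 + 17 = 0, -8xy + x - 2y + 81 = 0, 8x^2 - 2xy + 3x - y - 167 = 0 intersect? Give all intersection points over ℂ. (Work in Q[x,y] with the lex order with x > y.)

{(-5, -2)}

Compute a lex Gröbner basis by Buchberger's algorithm.
f_1 = -8xy - 3x + 12y^2 + 17, LT = xy.
f_2 = -8xy + x - 2y + 81, LT = xy.
f_3 = 8x^2 - 2xy + 3x - y - 167, LT = x^2.

S(f_1,f_2): lcm = xy. S = 1/2x - 3/2y^2 - 1/4y + 8.
  leading term x: no divisor's leading term divides it; move 1/2x to the remainder.
  leading term y^2: no divisor's leading term divides it; move -3/2y^2 to the remainder.
  leading term y: no divisor's leading term divides it; move -1/4y to the remainder.
  leading term 1: no divisor's leading term divides it; move 8 to the remainder.
  remainder 1/2x - 3/2y^2 - 1/4y + 8 ≠ 0; add h_4 = 1/2x - 3/2y^2 - 1/4y + 8 to the basis.

S(f_1,f_3): lcm = x^2y. S = 3/8x^2 - 5/4xy^2 - 3/8xy - 17/8x + 1/8y^2 + 167/8y.
  leading term x^2: subtract (3/64)·f_3 from 3/8x^2 - 5/4xy^2 - 3/8xy - 17/8x + 1/8y^2 + 167/8y → -5/4xy^2 - 9/32xy - 145/64x + 1/8y^2 + 1339/64y + 501/64
  leading term xy^2: subtract (5/32y)·f_1 from -5/4xy^2 - 9/32xy - 145/64x + 1/8y^2 + 1339/64y + 501/64 → 3/16xy - 145/64x - 15/8y^3 + 1/8y^2 + 1169/64y + 501/64
  leading term xy: subtract (-3/128)·f_1 from 3/16xy - 145/64x - 15/8y^3 + 1/8y^2 + 1169/64y + 501/64 → -299/128x - 15/8y^3 + 13/32y^2 + 1169/64y + 1053/128
  leading term x: subtract (-299/64)·h_4 from -299/128x - 15/8y^3 + 13/32y^2 + 1169/64y + 1053/128 → -15/8y^3 - 845/128y^2 + 4377/256y + 5837/128
  leading term y^3: no divisor's leading term divides it; move -15/8y^3 to the remainder.
  leading term y^2: no divisor's leading term divides it; move -845/128y^2 to the remainder.
  leading term y: no divisor's leading term divides it; move 4377/256y to the remainder.
  leading term 1: no divisor's leading term divides it; move 5837/128 to the remainder.
  remainder -15/8y^3 - 845/128y^2 + 4377/256y + 5837/128 ≠ 0; add h_5 = -15/8y^3 - 845/128y^2 + 4377/256y + 5837/128 to the basis.

S(f_2,f_3): lcm = x^2y. S = -1/8x^2 + 1/4xy^2 - 1/8xy - 81/8x + 1/8y^2 + 167/8y.
  leading term x^2: subtract (-1/64)·f_3 from -1/8x^2 + 1/4xy^2 - 1/8xy - 81/8x + 1/8y^2 + 167/8y → 1/4xy^2 - 5/32xy - 645/64x + 1/8y^2 + 1335/64y - 167/64
  leading term xy^2: subtract (-1/32y)·f_1 from 1/4xy^2 - 5/32xy - 645/64x + 1/8y^2 + 1335/64y - 167/64 → -1/4xy - 645/64x + 3/8y^3 + 1/8y^2 + 1369/64y - 167/64
  leading term xy: subtract (1/32)·f_1 from -1/4xy - 645/64x + 3/8y^3 + 1/8y^2 + 1369/64y - 167/64 → -639/64x + 3/8y^3 - 1/4y^2 + 1369/64y - 201/64
  leading term x: subtract (-639/32)·h_4 from -639/64x + 3/8y^3 - 1/4y^2 + 1369/64y - 201/64 → 3/8y^3 - 1933/64y^2 + 2099/128y + 10023/64
  leading term y^3: subtract (-1/5)·h_5 from 3/8y^3 - 1933/64y^2 + 2099/128y + 10023/64 → -4035/128y^2 + 25367/1280y + 106067/640
  leading term y^2: no divisor's leading term divides it; move -4035/128y^2 to the remainder.
  leading term y: no divisor's leading term divides it; move 25367/1280y to the remainder.
  leading term 1: no divisor's leading term divides it; move 106067/640 to the remainder.
  remainder -4035/128y^2 + 25367/1280y + 106067/640 ≠ 0; add h_6 = -4035/128y^2 + 25367/1280y + 106067/640 to the basis.

S(f_1,h_4): lcm = xy. S = 3/8x + 3y^3 - y^2 - 16y - 17/8.
  leading term x: subtract (3/4)·h_4 from 3/8x + 3y^3 - y^2 - 16y - 17/8 → 3y^3 + 1/8y^2 - 253/16y - 65/8
  leading term y^3: subtract (-8/5)·h_5 from 3y^3 + 1/8y^2 - 253/16y - 65/8 → -167/16y^2 + 1847/160y + 5187/80
  leading term y^2: subtract (1336/4035)·h_6 from -167/16y^2 + 1847/160y + 5187/80 → 804089/161400y + 804089/80700
  leading term y: no divisor's leading term divides it; move 804089/161400y to the remainder.
  leading term 1: no divisor's leading term divides it; move 804089/80700 to the remainder.
  remainder 804089/161400y + 804089/80700 ≠ 0; add h_7 = 804089/161400y + 804089/80700 to the basis.

The other S-polynomials (S(f_2,h_4), S(f_3,h_4), S(f_1,h_5), S(f_2,h_5), S(f_3,h_5), S(h_4,h_5), S(f_1,h_6), S(f_2,h_6), S(f_3,h_6), S(h_4,h_6), S(h_5,h_6), S(f_1,h_7), S(f_2,h_7), S(f_3,h_7), S(h_4,h_7), S(h_5,h_7), S(h_6,h_7)) all reduce to 0 modulo the current basis, so we have a Gröbner basis.
Inter-reduce: drop elements whose leading term is divisible by another's, tail-reduce, and make monic.
Reduced Gröbner basis: {x + 5, y + 2}.

Since the basis is lex-ordered, y + 2 is univariate in y. Its roots are {-2}. Back-substituting each root into the other basis elements fixes the other coordinates.
  y = -2: the earlier basis element becomes x + 5 = 0, giving x = -5 — point (-5, -2).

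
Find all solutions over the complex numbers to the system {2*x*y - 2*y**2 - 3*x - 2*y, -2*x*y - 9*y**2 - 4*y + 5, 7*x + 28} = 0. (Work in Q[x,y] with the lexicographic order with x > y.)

Compute a lex Gröbner basis by Buchberger's algorithm.
f_1 = 2*x*y - 3*x - 2*y**2 - 2*y, LT = x*y.
f_2 = -2*x*y - 9*y**2 - 4*y + 5, LT = x*y.
f_3 = 7*x + 28, LT = x.

S(f_1,f_2): lcm = x*y. S = -3/2*x - 11/2*y**2 - 3*y + 5/2.
  leading term x: subtract (-3/14)·f_3 from -3/2*x - 11/2*y**2 - 3*y + 5/2 → -11/2*y**2 - 3*y + 17/2
  leading term y**2: no divisor's leading term divides it; move -11/2*y**2 to the remainder.
  leading term y: no divisor's leading term divides it; move -3*y to the remainder.
  leading term 1: no divisor's leading term divides it; move 17/2 to the remainder.
  remainder -11/2*y**2 - 3*y + 17/2 ≠ 0; add h_4 = -11/2*y**2 - 3*y + 17/2 to the basis.

S(f_1,f_3): lcm = x*y. S = -3/2*x - y**2 - 5*y.
  leading term x: subtract (-3/14)·f_3 from -3/2*x - y**2 - 5*y → -y**2 - 5*y + 6
  leading term y**2: subtract (2/11)·h_4 from -y**2 - 5*y + 6 → -49/11*y + 49/11
  leading term y: no divisor's leading term divides it; move -49/11*y to the remainder.
  leading term 1: no divisor's leading term divides it; move 49/11 to the remainder.
  remainder -49/11*y + 49/11 ≠ 0; add h_5 = -49/11*y + 49/11 to the basis.

The other S-polynomials (S(f_2,f_3), S(f_1,h_4), S(f_2,h_4), S(f_3,h_4), S(f_1,h_5), S(f_2,h_5), S(f_3,h_5), S(h_4,h_5)) all reduce to 0 modulo the current basis, so we have a Gröbner basis.
Inter-reduce: drop elements whose leading term is divisible by another's, tail-reduce, and make monic.
Reduced Gröbner basis: {x + 4, y - 1}.

Since the basis is lex-ordered, y - 1 is univariate in y. Its roots are {1}. Back-substituting each root into the other basis elements fixes the other coordinates.
  y = 1: the earlier basis element becomes x + 4 = 0, giving x = -4 — point (-4, 1).
Substituting each solution back into the original system confirms all equations vanish.

{(-4, 1)}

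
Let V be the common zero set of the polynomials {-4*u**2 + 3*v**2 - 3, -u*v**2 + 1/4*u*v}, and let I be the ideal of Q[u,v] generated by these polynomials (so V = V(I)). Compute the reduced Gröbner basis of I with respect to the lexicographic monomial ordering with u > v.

G = {u**2 - 3/4*v**2 + 3/4, u*v**2 - 1/4*u*v, v**4 - 1/4*v**3 - v**2 + 1/4*v}

f_1 = -4*u**2 + 3*v**2 - 3, LT = u**2.
f_2 = -u*v**2 + 1/4*u*v, LT = u*v**2.

S(f_1,f_2): lcm = u**2*v**2. S = 1/4*u**2*v - 3/4*v**4 + 3/4*v**2.
  reduce S modulo (f_1, f_2):
  remainder -3/4*v**4 + 3/16*v**3 + 3/4*v**2 - 3/16*v ≠ 0; add g_3 = -3/4*v**4 + 3/16*v**3 + 3/4*v**2 - 3/16*v to the basis.

The other S-polynomials (S(f_1,g_3), S(f_2,g_3)) all reduce to 0 modulo the current basis, so we have a Gröbner basis.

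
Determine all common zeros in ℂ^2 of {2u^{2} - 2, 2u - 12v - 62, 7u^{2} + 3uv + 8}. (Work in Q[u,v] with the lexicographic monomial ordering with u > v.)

{(1, -5)}

Compute a lex Gröbner basis by Buchberger's algorithm.
f_1 = 2u^{2} - 2, LT = u^{2}.
f_2 = 2u - 12v - 62, LT = u.
f_3 = 7u^{2} + 3uv + 8, LT = u^{2}.

S(f_1,f_2): lcm = u^{2}. S = 6uv + 31u - 1.
  reduce S modulo (f_1, f_2, f_3):
  remainder 36v^{2} + 372v + 960 ≠ 0; add h_4 = 36v^{2} + 372v + 960 to the basis.

S(f_1,f_3): lcm = u^{2}. S = -\tfrac{3}{7}uv - \tfrac{15}{7}.
  reduce S modulo (f_1, f_2, f_3, h_4):
  remainder \tfrac{93}{7}v + \tfrac{465}{7} ≠ 0; add h_5 = \tfrac{93}{7}v + \tfrac{465}{7} to the basis.

The other S-polynomials (S(f_2,f_3), S(f_1,h_4), S(f_2,h_4), S(f_3,h_4), S(f_1,h_5), S(f_2,h_5), S(f_3,h_5), S(h_4,h_5)) all reduce to 0 modulo the current basis, so we have a Gröbner basis.
Inter-reduce: drop elements whose leading term is divisible by another's, tail-reduce, and make monic.
Reduced Gröbner basis: {u - 1, v + 5}.

Elimination: the polynomial v + 5 lies in the elimination ideal for v, so v ∈ {-5}. For each such v, the remaining basis elements (now univariate) give the rest of the solution.
  v = -5: the earlier basis element becomes u - 1 = 0, giving u = 1 — point (1, -5).
A lex Gröbner basis triangularizes the system, enabling back-substitution.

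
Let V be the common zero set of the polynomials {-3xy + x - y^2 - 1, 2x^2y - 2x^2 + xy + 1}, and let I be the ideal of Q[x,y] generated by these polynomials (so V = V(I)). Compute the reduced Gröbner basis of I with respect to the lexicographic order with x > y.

G = {x + 9/20y^4 - 39/40y^3 + 4/5y^2 + 21/20y - 13/40, y^5 - 5/2y^4 + 5/2y^3 + y^2 - 3/2y - 1/2}

f_1 = -3xy + x - y^2 - 1, LT = xy.
f_2 = 2x^2y - 2x^2 + xy + 1, LT = x^2y.

S(f_1,f_2): lcm = x^2y. S = 2/3x^2 + 1/3xy^2 - 1/2xy + 1/3x - 1/2.
  leading term x^2: no divisor's leading term divides it; move 2/3x^2 to the remainder.
  leading term xy^2: subtract (-1/9y)·f_1 from 1/3xy^2 - 1/2xy + 1/3x - 1/2 → -7/18xy + 1/3x - 1/9y^3 - 1/9y - 1/2
  leading term xy: subtract (7/54)·f_1 from -7/18xy + 1/3x - 1/9y^3 - 1/9y - 1/2 → 11/54x - 1/9y^3 + 7/54y^2 - 1/9y - 10/27
  leading term x: no divisor's leading term divides it; move 11/54x to the remainder.
  leading term y^3: no divisor's leading term divides it; move -1/9y^3 to the remainder.
  leading term y^2: no divisor's leading term divides it; move 7/54y^2 to the remainder.
  leading term y: no divisor's leading term divides it; move -1/9y to the remainder.
  leading term 1: no divisor's leading term divides it; move -10/27 to the remainder.
  remainder 2/3x^2 + 11/54x - 1/9y^3 + 7/54y^2 - 1/9y - 10/27 ≠ 0; add g_3 = 2/3x^2 + 11/54x - 1/9y^3 + 7/54y^2 - 1/9y - 10/27 to the basis.

S(f_1,g_3): lcm = x^2y. S = -1/3x^2 + 1/3xy^2 - 11/36xy + 1/3x + 1/6y^4 - 7/36y^3 + 1/6y^2 + 5/9y.
  leading term x^2: subtract (-1/2)·g_3 from -1/3x^2 + 1/3xy^2 - 11/36xy + 1/3x + 1/6y^4 - 7/36y^3 + 1/6y^2 + 5/9y → 1/3xy^2 - 11/36xy + 47/108x + 1/6y^4 - 1/4y^3 + 25/108y^2 + 1/2y - 5/27
  leading term xy^2: subtract (-1/9y)·f_1 from 1/3xy^2 - 11/36xy + 47/108x + 1/6y^4 - 1/4y^3 + 25/108y^2 + 1/2y - 5/27 → -7/36xy + 47/108x + 1/6y^4 - 13/36y^3 + 25/108y^2 + 7/18y - 5/27
  leading term xy: subtract (7/108)·f_1 from -7/36xy + 47/108x + 1/6y^4 - 13/36y^3 + 25/108y^2 + 7/18y - 5/27 → 10/27x + 1/6y^4 - 13/36y^3 + 8/27y^2 + 7/18y - 13/108
  leading term x: no divisor's leading term divides it; move 10/27x to the remainder.
  leading term y^4: no divisor's leading term divides it; move 1/6y^4 to the remainder.
  leading term y^3: no divisor's leading term divides it; move -13/36y^3 to the remainder.
  leading term y^2: no divisor's leading term divides it; move 8/27y^2 to the remainder.
  leading term y: no divisor's leading term divides it; move 7/18y to the remainder.
  leading term 1: no divisor's leading term divides it; move -13/108 to the remainder.
  remainder 10/27x + 1/6y^4 - 13/36y^3 + 8/27y^2 + 7/18y - 13/108 ≠ 0; add g_4 = 10/27x + 1/6y^4 - 13/36y^3 + 8/27y^2 + 7/18y - 13/108 to the basis.

S(f_1,g_4): lcm = xy. S = -1/3x - 9/20y^5 + 39/40y^4 - 4/5y^3 - 43/60y^2 + 13/40y + 1/3.
  leading term x: subtract (-9/10)·g_4 from -1/3x - 9/20y^5 + 39/40y^4 - 4/5y^3 - 43/60y^2 + 13/40y + 1/3 → -9/20y^5 + 9/8y^4 - 9/8y^3 - 9/20y^2 + 27/40y + 9/40
  leading term y^5: no divisor's leading term divides it; move -9/20y^5 to the remainder.
  leading term y^4: no divisor's leading term divides it; move 9/8y^4 to the remainder.
  leading term y^3: no divisor's leading term divides it; move -9/8y^3 to the remainder.
  leading term y^2: no divisor's leading term divides it; move -9/20y^2 to the remainder.
  leading term y: no divisor's leading term divides it; move 27/40y to the remainder.
  leading term 1: no divisor's leading term divides it; move 9/40 to the remainder.
  remainder -9/20y^5 + 9/8y^4 - 9/8y^3 - 9/20y^2 + 27/40y + 9/40 ≠ 0; add g_5 = -9/20y^5 + 9/8y^4 - 9/8y^3 - 9/20y^2 + 27/40y + 9/40 to the basis.

The other S-polynomials (S(f_2,g_3), S(f_2,g_4), S(g_3,g_4), S(f_1,g_5), S(f_2,g_5), S(g_3,g_5), S(g_4,g_5)) all reduce to 0 modulo the current basis, so we have a Gröbner basis.
Inter-reduce: drop elements whose leading term is divisible by another's, tail-reduce, and make monic.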